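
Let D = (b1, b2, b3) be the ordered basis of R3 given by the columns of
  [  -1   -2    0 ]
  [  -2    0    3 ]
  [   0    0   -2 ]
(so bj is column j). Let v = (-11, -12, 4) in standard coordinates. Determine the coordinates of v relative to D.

(3, 4, -2)

Write v = c_1 b1 + ... + c_3 b3 and solve for the c_i.
Row-reducing the augmented matrix [M | v] gives c = (3, 4, -2).
Check: 3b1 + 4b2 - 2b3 = (-11, -12, 4).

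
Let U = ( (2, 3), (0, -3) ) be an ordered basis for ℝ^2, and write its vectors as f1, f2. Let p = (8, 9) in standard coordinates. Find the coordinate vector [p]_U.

(4, 1)

We seek scalars with c_1 f1 + c_2 f2 = p; equivalently solve M c = p where the columns of M are f1, f2.
System: 2c_1 + 0c_2 = 8, 3c_1 - 3c_2 = 9; solving gives c_1 = 4, c_2 = 1.
Check: 4f1 + f2 = (8, 9).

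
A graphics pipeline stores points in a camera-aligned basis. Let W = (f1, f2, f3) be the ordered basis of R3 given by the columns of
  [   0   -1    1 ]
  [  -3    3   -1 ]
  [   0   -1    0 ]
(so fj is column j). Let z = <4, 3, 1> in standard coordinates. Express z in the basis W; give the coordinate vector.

<-3, -1, 3>

We seek scalars with c_1 f1 + ... + c_3 f3 = z; equivalently solve M c = z where the columns of M are f1, ..., f3.
Gaussian elimination on [M | z] yields c = (-3, -1, 3).
Check: -3f1 - f2 + 3f3 = <4, 3, 1>.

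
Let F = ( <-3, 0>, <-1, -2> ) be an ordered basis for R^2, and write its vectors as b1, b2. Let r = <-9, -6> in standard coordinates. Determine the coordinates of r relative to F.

<2, 3>

Write r = c_1 b1 + c_2 b2 and solve for the c_i.
System: -3c_1 - c_2 = -9, 0c_1 - 2c_2 = -6; solving gives c_1 = 2, c_2 = 3.
Check: 2b1 + 3b2 = <-9, -6>.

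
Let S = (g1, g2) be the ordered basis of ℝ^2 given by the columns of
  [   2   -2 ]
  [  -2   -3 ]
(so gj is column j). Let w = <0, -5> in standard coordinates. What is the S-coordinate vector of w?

<1, 1>

[w]_S is the unique c with M c = w, where M has columns g1, g2.
System: 2c_1 - 2c_2 = 0, -2c_1 - 3c_2 = -5; solving gives c_1 = 1, c_2 = 1.
Check: g1 + g2 = <0, -5>.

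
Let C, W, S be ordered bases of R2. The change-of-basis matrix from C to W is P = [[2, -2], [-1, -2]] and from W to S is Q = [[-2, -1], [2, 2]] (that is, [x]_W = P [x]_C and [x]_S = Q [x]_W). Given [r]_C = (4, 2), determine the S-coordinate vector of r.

(0, -8)

Composing the changes, [r]_S = Q P [r]_C.
Q P = [[-3, 6], [2, -8]]; applying this to (4, 2) gives (0, -8).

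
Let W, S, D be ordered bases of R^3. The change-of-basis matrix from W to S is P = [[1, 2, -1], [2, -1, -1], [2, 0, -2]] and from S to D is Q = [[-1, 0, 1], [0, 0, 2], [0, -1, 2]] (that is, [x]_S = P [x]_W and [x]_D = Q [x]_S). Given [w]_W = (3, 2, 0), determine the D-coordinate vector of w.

Apply P to get S-coordinates (7, 4, 6), then Q to get D-coordinates.
The result is [w]_D = (-1, 12, 8).

(-1, 12, 8)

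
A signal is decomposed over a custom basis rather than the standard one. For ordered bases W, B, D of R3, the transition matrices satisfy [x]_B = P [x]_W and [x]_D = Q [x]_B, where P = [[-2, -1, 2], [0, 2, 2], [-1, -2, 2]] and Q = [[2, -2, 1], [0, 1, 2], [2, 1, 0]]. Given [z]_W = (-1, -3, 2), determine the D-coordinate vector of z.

(33, 20, 16)

Composing the changes, [z]_D = Q P [z]_W.
Q P = [[-5, -8, 2], [-2, -2, 6], [-4, 0, 6]]; applying this to (-1, -3, 2) gives (33, 20, 16).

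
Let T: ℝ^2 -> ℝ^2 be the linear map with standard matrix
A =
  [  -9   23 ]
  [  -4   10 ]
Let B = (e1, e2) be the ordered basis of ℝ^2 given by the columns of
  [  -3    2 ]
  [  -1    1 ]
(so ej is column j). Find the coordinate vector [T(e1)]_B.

<0, 2>

Compute T(e1) = A e1 = <4, 2> in standard coordinates.
Then write this in B-coordinates: solve for y in y_1 e1 + y_2 e2 = <4, 2>.
This gives y = <0, 2>, which is column 1 of [T]_B.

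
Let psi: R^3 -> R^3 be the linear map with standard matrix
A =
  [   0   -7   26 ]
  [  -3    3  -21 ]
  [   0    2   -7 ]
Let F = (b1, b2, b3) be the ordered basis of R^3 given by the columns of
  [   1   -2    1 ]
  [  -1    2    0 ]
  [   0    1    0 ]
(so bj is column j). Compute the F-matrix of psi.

[[2, 3, 3], [-2, -3, 0], [1, 3, -3]]

With P the matrix whose columns are b1, ..., b3, [psi]_F = P^(-1) A P.
Column by column: psi(b1) = A b1 = [7, -6, -2]; its F-coordinates [2, -2, 1] give column 1.
Continuing for each basis vector yields [psi]_F = [[2, 3, 3], [-2, -3, 0], [1, 3, -3]].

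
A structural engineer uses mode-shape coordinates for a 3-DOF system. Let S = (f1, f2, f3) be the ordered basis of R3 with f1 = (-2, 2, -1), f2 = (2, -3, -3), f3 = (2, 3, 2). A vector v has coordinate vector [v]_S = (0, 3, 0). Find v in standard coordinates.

The coordinates say v = 0·f1 + 3f2 + 0·f3; adding the scaled basis vectors gives (6, -9, -9).

(6, -9, -9)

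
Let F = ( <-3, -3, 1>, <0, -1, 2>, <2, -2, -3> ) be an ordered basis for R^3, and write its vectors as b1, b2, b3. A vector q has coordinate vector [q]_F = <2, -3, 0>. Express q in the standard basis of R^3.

The coordinates say q = 2b1 - 3b2 + 0·b3; adding the scaled basis vectors gives <-6, -3, -4>.

<-6, -3, -4>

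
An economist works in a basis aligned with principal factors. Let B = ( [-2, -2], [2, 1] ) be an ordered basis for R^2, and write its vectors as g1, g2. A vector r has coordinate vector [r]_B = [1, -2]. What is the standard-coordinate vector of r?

[-6, -4]

By definition r = g1 - 2g2.
Summing componentwise gives [-6, -4].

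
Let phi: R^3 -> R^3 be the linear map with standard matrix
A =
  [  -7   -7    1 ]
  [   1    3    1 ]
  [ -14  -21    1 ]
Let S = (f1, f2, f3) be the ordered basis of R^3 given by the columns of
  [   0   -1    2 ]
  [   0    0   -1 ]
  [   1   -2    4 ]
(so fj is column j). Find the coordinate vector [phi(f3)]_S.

Column 3 of [phi]_S is the S-coordinate vector of phi(f3).
In standard coordinates phi(f3) = A f3 = <-3, 3, -3>.
Converting to S: <-3, 3, -3> = 3f1 - 3f2 - 3f3, so the coordinate vector is <3, -3, -3>.

<3, -3, -3>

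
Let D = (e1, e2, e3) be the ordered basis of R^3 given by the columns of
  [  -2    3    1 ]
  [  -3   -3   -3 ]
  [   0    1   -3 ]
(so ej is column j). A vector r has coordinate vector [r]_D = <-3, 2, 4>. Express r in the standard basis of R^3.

<16, -9, -10>

The coordinates say r = -3e1 + 2e2 + 4e3; adding the scaled basis vectors gives <16, -9, -10>.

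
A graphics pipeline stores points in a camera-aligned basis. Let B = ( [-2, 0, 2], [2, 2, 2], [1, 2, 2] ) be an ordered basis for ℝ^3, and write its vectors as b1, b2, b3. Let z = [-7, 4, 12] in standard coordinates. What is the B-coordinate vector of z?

[4, -1, 3]

[z]_B is the unique c with M c = z, where M has columns b1, ..., b3.
Row-reducing the augmented matrix [M | z] gives c = (4, -1, 3).
Check: 4b1 - b2 + 3b3 = [-7, 4, 12].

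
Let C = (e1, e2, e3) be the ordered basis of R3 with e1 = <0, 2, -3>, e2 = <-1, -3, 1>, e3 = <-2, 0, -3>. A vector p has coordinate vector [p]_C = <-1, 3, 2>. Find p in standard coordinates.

<-7, -11, 0>

By definition p = -e1 + 3e2 + 2e3.
Summing componentwise gives <-7, -11, 0>.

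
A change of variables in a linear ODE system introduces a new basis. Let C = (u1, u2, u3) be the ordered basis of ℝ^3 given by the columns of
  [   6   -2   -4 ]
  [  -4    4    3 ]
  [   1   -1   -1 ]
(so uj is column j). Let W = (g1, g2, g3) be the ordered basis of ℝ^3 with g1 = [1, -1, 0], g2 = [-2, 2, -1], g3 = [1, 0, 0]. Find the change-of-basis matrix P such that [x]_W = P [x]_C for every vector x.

Let M have columns uj and N have columns gj. Then for every x, N [x]_W = x = M [x]_C, so P = N^(-1) M.
Since det N = 1, N^(-1) has integer entries; multiplying gives P = [[2, -2, -1], [-1, 1, 1], [2, 2, -1]].

[[2, -2, -1], [-1, 1, 1], [2, 2, -1]]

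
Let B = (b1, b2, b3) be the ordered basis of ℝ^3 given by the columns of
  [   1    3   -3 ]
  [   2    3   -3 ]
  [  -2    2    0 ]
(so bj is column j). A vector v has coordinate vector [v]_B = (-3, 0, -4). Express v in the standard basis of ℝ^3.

(9, 6, 6)

v = M [v]_B, where M has columns b1, ..., b3.
Carrying out the matrix-vector product, v = (9, 6, 6).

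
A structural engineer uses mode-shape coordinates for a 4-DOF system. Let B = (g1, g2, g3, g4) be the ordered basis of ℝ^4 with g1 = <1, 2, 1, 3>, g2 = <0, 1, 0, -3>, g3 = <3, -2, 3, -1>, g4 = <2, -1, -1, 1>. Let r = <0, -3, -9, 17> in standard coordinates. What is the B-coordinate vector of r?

Write r = c_1 g1 + ... + c_4 g4 and solve for the c_i.
Row-reducing the augmented matrix [M | r] gives c = (0, -4, -2, 3).
Check: 0·g1 - 4g2 - 2g3 + 3g4 = <0, -3, -9, 17>.

<0, -4, -2, 3>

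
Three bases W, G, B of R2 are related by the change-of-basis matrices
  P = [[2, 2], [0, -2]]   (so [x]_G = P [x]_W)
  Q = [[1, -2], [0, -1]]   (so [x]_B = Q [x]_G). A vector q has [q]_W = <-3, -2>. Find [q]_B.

<-18, -4>

Apply P to get G-coordinates <-10, 4>, then Q to get B-coordinates.
The result is [q]_B = <-18, -4>.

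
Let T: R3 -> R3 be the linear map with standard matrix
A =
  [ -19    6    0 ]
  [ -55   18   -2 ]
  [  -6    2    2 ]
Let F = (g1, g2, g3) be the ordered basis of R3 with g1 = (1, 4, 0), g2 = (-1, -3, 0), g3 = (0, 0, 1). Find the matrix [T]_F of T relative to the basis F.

[[2, -2, -2], [-3, -3, -2], [2, 0, 2]]

Let P have columns g1, ..., g3. Then [T]_F = P^(-1) A P.
Here det P = 1, so P^(-1) is integer; computing A P first and then P^(-1)(A P) gives [[2, -2, -2], [-3, -3, -2], [2, 0, 2]].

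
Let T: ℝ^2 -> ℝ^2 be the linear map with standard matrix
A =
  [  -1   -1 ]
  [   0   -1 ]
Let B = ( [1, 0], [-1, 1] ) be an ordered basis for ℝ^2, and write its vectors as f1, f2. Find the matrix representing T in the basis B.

[[-1, -1], [0, -1]]

Let P have columns f1, f2. Then [T]_B = P^(-1) A P.
Here det P = 1, so P^(-1) is integer; computing A P first and then P^(-1)(A P) gives [[-1, -1], [0, -1]].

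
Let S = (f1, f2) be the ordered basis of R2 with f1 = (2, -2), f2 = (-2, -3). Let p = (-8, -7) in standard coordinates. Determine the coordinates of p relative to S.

Write p = c_1 f1 + c_2 f2 and solve for the c_i.
System: 2c_1 - 2c_2 = -8, -2c_1 - 3c_2 = -7; solving gives c_1 = -1, c_2 = 3.
Check: -f1 + 3f2 = (-8, -7).

(-1, 3)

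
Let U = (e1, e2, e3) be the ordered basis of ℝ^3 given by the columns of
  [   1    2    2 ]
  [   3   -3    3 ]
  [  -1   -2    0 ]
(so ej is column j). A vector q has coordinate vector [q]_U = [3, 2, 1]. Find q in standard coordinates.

[9, 6, -7]

The coordinates say q = 3e1 + 2e2 + e3; adding the scaled basis vectors gives [9, 6, -7].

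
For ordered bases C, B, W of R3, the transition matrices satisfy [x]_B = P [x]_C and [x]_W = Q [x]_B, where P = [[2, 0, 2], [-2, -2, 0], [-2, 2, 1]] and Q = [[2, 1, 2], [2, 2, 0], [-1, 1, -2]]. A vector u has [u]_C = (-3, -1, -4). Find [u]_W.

Composing the changes, [u]_W = Q P [u]_C.
Q P = [[-2, 2, 6], [0, -4, 4], [0, -6, -4]]; applying this to (-3, -1, -4) gives (-20, -12, 22).

(-20, -12, 22)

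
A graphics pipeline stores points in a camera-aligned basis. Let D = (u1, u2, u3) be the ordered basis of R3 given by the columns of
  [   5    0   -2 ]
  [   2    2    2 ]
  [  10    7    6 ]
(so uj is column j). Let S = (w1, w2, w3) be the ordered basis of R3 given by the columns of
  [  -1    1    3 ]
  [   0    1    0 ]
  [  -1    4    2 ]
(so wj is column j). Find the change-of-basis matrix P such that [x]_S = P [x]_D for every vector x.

[[0, -1, -2], [2, 2, 2], [1, -1, -2]]

Column j of P is [uj]_S, since P maps D-coordinates to S-coordinates.
Expressing u1 in S: u1 = 0·w1 + 2w2 + w3, so column 1 of P is (0, 2, 1).
Doing the same for each uj gives P = [[0, -1, -2], [2, 2, 2], [1, -1, -2]].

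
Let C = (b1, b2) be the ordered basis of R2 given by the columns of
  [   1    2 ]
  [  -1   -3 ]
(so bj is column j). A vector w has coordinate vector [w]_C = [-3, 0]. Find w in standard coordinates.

[-3, 3]

The coordinates say w = -3b1 + 0·b2; adding the scaled basis vectors gives [-3, 3].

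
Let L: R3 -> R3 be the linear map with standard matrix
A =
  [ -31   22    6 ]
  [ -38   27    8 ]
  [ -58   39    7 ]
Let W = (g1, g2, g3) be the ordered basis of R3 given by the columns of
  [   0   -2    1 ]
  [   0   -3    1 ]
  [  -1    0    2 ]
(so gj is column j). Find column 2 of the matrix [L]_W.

Column 2 of [L]_W is the W-coordinate vector of L(g2).
In standard coordinates L(g2) = A g2 = [-4, -5, -1].
Converting to W: [-4, -5, -1] = -3g1 + g2 - 2g3, so the coordinate vector is [-3, 1, -2].

[-3, 1, -2]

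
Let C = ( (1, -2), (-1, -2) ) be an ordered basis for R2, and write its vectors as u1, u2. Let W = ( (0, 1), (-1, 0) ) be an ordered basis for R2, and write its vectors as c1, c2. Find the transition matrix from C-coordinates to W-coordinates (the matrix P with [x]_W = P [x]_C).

Column j of P is [uj]_W, since P maps C-coordinates to W-coordinates.
Expressing u1 in W: u1 = -2c1 - c2, so column 1 of P is (-2, -1).
Doing the same for each uj gives P = [[-2, -2], [-1, 1]].

[[-2, -2], [-1, 1]]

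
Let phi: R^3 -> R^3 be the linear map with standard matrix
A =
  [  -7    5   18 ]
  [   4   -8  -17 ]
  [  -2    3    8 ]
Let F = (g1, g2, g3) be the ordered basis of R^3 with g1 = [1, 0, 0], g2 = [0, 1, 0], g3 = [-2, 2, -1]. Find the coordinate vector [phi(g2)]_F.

[-1, -2, -3]

Column 2 of [phi]_F is the F-coordinate vector of phi(g2).
In standard coordinates phi(g2) = A g2 = [5, -8, 3].
Converting to F: [5, -8, 3] = -g1 - 2g2 - 3g3, so the coordinate vector is [-1, -2, -3].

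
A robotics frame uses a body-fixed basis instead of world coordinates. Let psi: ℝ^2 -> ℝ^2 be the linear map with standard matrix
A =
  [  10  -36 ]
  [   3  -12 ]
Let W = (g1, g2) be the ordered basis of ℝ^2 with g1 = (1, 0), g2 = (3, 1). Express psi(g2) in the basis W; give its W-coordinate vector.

Compute psi(g2) = A g2 = (-6, -3) in standard coordinates.
Then write this in W-coordinates: solve for y in y_1 g1 + y_2 g2 = (-6, -3).
This gives y = (3, -3), which is column 2 of [psi]_W.

(3, -3)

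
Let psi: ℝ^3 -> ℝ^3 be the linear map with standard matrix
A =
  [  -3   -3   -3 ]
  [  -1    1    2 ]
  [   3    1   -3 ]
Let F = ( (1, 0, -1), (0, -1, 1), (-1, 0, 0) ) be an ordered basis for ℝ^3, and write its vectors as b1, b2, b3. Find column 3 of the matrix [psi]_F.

Column 3 of [psi]_F is the F-coordinate vector of psi(b3).
In standard coordinates psi(b3) = A b3 = (3, 1, -3).
Converting to F: (3, 1, -3) = 2b1 - b2 - b3, so the coordinate vector is (2, -1, -1).

(2, -1, -1)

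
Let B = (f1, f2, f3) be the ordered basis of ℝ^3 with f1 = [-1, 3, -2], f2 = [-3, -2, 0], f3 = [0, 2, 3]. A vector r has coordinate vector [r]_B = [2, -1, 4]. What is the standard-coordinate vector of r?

The coordinates say r = 2f1 - f2 + 4f3; adding the scaled basis vectors gives [1, 16, 8].

[1, 16, 8]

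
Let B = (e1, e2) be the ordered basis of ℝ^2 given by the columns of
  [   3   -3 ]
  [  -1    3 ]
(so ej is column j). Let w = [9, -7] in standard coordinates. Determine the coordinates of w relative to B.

[1, -2]

We seek scalars with c_1 e1 + c_2 e2 = w; equivalently solve M c = w where the columns of M are e1, e2.
System: 3c_1 - 3c_2 = 9, -c_1 + 3c_2 = -7; solving gives c_1 = 1, c_2 = -2.
Check: e1 - 2e2 = [9, -7].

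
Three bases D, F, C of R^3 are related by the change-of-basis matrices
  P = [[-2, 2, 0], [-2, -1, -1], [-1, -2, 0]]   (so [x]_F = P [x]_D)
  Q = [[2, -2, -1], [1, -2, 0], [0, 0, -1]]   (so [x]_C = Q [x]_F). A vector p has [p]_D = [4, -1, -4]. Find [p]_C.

[-12, -4, 2]

Apply P to get F-coordinates [-10, -3, -2], then Q to get C-coordinates.
The result is [p]_C = [-12, -4, 2].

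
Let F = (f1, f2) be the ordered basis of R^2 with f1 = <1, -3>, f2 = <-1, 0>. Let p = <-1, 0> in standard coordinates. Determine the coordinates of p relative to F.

<0, 1>

We seek scalars with c_1 f1 + c_2 f2 = p; equivalently solve M c = p where the columns of M are f1, f2.
System: c_1 - c_2 = -1, -3c_1 + 0c_2 = 0; solving gives c_1 = 0, c_2 = 1.
Check: 0·f1 + f2 = <-1, 0>.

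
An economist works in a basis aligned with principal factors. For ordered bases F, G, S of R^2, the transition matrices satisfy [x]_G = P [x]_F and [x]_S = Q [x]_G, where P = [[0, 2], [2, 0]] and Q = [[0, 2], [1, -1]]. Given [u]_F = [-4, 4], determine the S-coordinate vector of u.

Apply P to get G-coordinates [8, -8], then Q to get S-coordinates.
The result is [u]_S = [-16, 16].

[-16, 16]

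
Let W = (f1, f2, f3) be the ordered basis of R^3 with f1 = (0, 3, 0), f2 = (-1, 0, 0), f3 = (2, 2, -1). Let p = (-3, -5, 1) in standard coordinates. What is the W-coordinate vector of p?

(-1, 1, -1)

We seek scalars with c_1 f1 + ... + c_3 f3 = p; equivalently solve M c = p where the columns of M are f1, ..., f3.
Row-reducing the augmented matrix [M | p] gives c = (-1, 1, -1).
Check: -f1 + f2 - f3 = (-3, -5, 1).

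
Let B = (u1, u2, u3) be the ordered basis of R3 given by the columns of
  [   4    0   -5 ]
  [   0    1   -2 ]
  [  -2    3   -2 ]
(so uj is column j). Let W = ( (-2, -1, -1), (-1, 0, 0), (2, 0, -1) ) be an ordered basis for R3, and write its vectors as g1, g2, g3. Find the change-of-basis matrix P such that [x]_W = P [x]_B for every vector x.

Let M have columns uj and N have columns gj. Then for every x, N [x]_W = x = M [x]_B, so P = N^(-1) M.
Since det N = 1, N^(-1) has integer entries; multiplying gives P = [[0, -1, 2], [0, -2, 1], [2, -2, 0]].

[[0, -1, 2], [0, -2, 1], [2, -2, 0]]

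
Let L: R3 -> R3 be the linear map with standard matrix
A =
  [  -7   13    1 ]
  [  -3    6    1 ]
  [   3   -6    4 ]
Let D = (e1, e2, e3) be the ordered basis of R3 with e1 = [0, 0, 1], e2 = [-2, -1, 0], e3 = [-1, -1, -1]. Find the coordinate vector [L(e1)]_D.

[3, 0, -1]

Compute L(e1) = A e1 = [1, 1, 4] in standard coordinates.
Then write this in D-coordinates: solve for y in y_1 e1 + ... + y_3 e3 = [1, 1, 4].
This gives y = [3, 0, -1], which is column 1 of [L]_D.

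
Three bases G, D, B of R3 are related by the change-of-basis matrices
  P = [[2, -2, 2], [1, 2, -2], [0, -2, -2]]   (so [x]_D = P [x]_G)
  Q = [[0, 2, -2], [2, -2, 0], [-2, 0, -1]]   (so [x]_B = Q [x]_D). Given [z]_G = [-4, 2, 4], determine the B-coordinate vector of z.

[8, 8, 20]

Composing the changes, [z]_B = Q P [z]_G.
Q P = [[2, 8, 0], [2, -8, 8], [-4, 6, -2]]; applying this to [-4, 2, 4] gives [8, 8, 20].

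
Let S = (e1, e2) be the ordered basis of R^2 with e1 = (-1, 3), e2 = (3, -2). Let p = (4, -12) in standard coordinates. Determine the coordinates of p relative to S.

(-4, 0)

Write p = c_1 e1 + c_2 e2 and solve for the c_i.
System: -c_1 + 3c_2 = 4, 3c_1 - 2c_2 = -12; solving gives c_1 = -4, c_2 = 0.
Check: -4e1 + 0·e2 = (4, -12).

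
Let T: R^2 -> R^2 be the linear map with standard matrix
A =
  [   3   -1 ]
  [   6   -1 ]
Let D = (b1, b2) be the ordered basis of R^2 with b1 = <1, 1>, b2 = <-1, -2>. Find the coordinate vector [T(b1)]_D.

<-1, -3>

Compute T(b1) = A b1 = <2, 5> in standard coordinates.
Then write this in D-coordinates: solve for y in y_1 b1 + y_2 b2 = <2, 5>.
This gives y = <-1, -3>, which is column 1 of [T]_D.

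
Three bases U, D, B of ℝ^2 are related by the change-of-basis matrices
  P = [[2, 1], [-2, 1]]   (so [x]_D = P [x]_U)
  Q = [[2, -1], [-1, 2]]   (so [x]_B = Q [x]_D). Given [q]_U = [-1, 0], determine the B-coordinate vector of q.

[-6, 6]

Apply P to get D-coordinates [-2, 2], then Q to get B-coordinates.
The result is [q]_B = [-6, 6].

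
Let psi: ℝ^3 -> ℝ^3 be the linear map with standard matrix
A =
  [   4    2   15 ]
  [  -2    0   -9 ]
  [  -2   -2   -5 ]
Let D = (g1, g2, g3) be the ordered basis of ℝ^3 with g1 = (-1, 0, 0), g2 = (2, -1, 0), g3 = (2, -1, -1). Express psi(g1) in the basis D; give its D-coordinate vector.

(0, 0, -2)

Compute psi(g1) = A g1 = (-4, 2, 2) in standard coordinates.
Then write this in D-coordinates: solve for y in y_1 g1 + ... + y_3 g3 = (-4, 2, 2).
This gives y = (0, 0, -2), which is column 1 of [psi]_D.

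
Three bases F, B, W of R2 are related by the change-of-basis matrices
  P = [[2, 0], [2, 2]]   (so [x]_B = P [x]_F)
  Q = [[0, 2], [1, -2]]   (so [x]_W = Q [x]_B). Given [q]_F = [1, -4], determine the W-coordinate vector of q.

[-12, 14]

Apply P to get B-coordinates [2, -6], then Q to get W-coordinates.
The result is [q]_W = [-12, 14].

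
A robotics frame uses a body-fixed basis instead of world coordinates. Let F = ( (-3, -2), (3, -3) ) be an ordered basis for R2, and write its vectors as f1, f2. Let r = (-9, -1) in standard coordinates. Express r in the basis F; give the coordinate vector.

(2, -1)

Write r = c_1 f1 + c_2 f2 and solve for the c_i.
System: -3c_1 + 3c_2 = -9, -2c_1 - 3c_2 = -1; solving gives c_1 = 2, c_2 = -1.
Check: 2f1 - f2 = (-9, -1).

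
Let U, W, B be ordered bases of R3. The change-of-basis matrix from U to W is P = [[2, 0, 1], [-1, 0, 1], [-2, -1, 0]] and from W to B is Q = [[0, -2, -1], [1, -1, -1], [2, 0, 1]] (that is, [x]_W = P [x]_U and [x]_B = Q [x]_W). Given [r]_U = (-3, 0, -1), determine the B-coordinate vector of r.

Apply P to get W-coordinates (-7, 2, 6), then Q to get B-coordinates.
The result is [r]_B = (-10, -15, -8).

(-10, -15, -8)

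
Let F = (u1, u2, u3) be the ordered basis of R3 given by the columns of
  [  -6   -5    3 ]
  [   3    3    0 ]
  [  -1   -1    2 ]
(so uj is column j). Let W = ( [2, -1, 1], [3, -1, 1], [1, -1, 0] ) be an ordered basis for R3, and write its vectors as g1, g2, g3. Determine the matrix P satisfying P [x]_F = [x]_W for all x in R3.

Take x = uj: its F-coordinates are the j-th standard unit vector, so P e_j — column j of P — equals [uj]_W.
u1 = g1 - 2g2 - 2g3, giving column 1 = [1, -2, -2]; repeating for each j gives P = [[1, 0, 1], [-2, -1, 1], [-2, -2, -2]].

[[1, 0, 1], [-2, -1, 1], [-2, -2, -2]]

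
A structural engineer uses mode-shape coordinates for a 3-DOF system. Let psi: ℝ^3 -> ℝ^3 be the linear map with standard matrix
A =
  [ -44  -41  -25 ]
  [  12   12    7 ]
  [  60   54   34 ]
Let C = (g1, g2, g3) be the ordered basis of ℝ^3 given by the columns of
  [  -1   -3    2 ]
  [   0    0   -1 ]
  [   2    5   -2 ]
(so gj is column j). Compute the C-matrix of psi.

[[2, 1, 1], [0, -2, 0], [-2, 1, 2]]

With P the matrix whose columns are g1, ..., g3, [psi]_C = P^(-1) A P.
Column by column: psi(g1) = A g1 = (-6, 2, 8); its C-coordinates (2, 0, -2) give column 1.
Continuing for each basis vector yields [psi]_C = [[2, 1, 1], [0, -2, 0], [-2, 1, 2]].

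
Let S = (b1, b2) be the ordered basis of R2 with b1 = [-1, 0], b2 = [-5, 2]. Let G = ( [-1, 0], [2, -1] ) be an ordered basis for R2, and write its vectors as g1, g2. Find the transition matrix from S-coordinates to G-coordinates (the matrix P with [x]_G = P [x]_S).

Let M have columns bj and N have columns gj. Then for every x, N [x]_G = x = M [x]_S, so P = N^(-1) M.
Since det N = 1, N^(-1) has integer entries; multiplying gives P = [[1, 1], [0, -2]].

[[1, 1], [0, -2]]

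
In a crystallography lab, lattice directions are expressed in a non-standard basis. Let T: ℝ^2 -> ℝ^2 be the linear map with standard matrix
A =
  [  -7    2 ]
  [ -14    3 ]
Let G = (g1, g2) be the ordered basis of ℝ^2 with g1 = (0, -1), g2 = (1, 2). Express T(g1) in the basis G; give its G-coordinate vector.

Column 1 of [T]_G is the G-coordinate vector of T(g1).
In standard coordinates T(g1) = A g1 = (-2, -3).
Converting to G: (-2, -3) = -g1 - 2g2, so the coordinate vector is (-1, -2).

(-1, -2)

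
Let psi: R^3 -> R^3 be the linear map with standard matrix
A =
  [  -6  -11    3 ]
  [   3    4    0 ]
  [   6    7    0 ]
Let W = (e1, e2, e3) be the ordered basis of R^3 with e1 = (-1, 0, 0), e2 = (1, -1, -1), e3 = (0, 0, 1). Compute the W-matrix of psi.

The j-th column of [psi]_W is [psi(ej)]_W.
psi(e1) = A e1 = (6, -3, -6) = -3e1 + 3e2 - 3e3, so column 1 is (-3, 3, -3).
Repeating for e2, e3 and assembling the columns gives [[-3, -1, -3], [3, 1, 0], [-3, 0, 0]].

[[-3, -1, -3], [3, 1, 0], [-3, 0, 0]]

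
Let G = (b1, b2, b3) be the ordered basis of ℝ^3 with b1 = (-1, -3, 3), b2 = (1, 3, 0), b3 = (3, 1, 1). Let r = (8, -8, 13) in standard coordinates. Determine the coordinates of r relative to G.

(3, -1, 4)

Write r = c_1 b1 + ... + c_3 b3 and solve for the c_i.
Row-reducing the augmented matrix [M | r] gives c = (3, -1, 4).
Check: 3b1 - b2 + 4b3 = (8, -8, 13).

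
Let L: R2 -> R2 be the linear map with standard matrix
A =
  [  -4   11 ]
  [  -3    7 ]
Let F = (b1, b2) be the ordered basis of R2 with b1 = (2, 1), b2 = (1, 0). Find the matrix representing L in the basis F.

[[1, -3], [1, 2]]

With P the matrix whose columns are b1, b2, [L]_F = P^(-1) A P.
Column by column: L(b1) = A b1 = (3, 1); its F-coordinates (1, 1) give column 1.
Continuing for each basis vector yields [L]_F = [[1, -3], [1, 2]].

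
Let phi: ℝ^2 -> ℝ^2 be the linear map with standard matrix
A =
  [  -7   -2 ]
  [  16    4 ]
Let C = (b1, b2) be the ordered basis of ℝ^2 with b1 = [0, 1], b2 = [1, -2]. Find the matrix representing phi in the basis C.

[[0, 2], [-2, -3]]

Let P have columns b1, b2. Then [phi]_C = P^(-1) A P.
Here det P = -1, so P^(-1) is integer; computing A P first and then P^(-1)(A P) gives [[0, 2], [-2, -3]].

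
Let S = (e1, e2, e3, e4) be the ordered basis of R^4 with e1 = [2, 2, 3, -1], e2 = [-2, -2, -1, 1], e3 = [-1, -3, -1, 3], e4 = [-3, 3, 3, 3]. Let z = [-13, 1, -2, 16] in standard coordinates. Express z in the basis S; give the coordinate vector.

We seek scalars with c_1 e1 + ... + c_4 e4 = z; equivalently solve M c = z where the columns of M are e1, ..., e4.
Row-reducing the augmented matrix [M | z] gives c = (-4, -3, 2, 3).
Check: -4e1 - 3e2 + 2e3 + 3e4 = [-13, 1, -2, 16].

[-4, -3, 2, 3]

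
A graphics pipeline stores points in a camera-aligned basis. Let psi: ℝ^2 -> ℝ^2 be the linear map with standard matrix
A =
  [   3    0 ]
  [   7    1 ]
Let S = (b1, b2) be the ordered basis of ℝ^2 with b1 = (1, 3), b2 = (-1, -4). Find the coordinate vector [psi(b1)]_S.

Compute psi(b1) = A b1 = (3, 10) in standard coordinates.
Then write this in S-coordinates: solve for y in y_1 b1 + y_2 b2 = (3, 10).
This gives y = (2, -1), which is column 1 of [psi]_S.

(2, -1)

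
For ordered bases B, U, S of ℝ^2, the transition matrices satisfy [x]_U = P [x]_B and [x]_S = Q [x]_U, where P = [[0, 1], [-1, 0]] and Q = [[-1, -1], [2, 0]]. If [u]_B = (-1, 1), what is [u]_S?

(-2, 2)

Composing the changes, [u]_S = Q P [u]_B.
Q P = [[1, -1], [0, 2]]; applying this to (-1, 1) gives (-2, 2).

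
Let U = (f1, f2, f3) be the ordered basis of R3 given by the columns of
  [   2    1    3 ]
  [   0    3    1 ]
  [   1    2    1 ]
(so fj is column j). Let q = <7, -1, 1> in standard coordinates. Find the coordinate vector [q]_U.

[q]_U is the unique c with M c = q, where M has columns f1, ..., f3.
Gaussian elimination on [M | q] yields c = (1, -1, 2).
Check: f1 - f2 + 2f3 = <7, -1, 1>.

<1, -1, 2>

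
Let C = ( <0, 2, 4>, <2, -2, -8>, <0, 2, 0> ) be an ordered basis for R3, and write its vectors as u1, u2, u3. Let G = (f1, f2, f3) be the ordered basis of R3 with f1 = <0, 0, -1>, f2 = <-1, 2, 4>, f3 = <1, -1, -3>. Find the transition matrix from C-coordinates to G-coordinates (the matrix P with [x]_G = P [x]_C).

[[-2, 2, 2], [2, 0, 2], [2, 2, 2]]

Column j of P is [uj]_G, since P maps C-coordinates to G-coordinates.
Expressing u1 in G: u1 = -2f1 + 2f2 + 2f3, so column 1 of P is <-2, 2, 2>.
Doing the same for each uj gives P = [[-2, 2, 2], [2, 0, 2], [2, 2, 2]].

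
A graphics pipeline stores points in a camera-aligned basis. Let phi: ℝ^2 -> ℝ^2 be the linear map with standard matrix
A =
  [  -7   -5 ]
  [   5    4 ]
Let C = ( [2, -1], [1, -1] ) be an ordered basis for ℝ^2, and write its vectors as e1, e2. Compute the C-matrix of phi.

[[-3, -1], [-3, 0]]

Let P have columns e1, e2. Then [phi]_C = P^(-1) A P.
Here det P = -1, so P^(-1) is integer; computing A P first and then P^(-1)(A P) gives [[-3, -1], [-3, 0]].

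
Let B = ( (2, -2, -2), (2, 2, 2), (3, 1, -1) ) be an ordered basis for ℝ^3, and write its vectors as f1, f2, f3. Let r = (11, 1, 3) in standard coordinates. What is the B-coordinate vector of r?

(3, 4, -1)

We seek scalars with c_1 f1 + ... + c_3 f3 = r; equivalently solve M c = r where the columns of M are f1, ..., f3.
Row-reducing the augmented matrix [M | r] gives c = (3, 4, -1).
Check: 3f1 + 4f2 - f3 = (11, 1, 3).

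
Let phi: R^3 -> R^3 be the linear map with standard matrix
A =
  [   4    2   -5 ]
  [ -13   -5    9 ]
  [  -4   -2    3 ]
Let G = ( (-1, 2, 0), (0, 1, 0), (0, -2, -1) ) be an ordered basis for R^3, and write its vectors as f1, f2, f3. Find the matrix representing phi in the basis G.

[[0, -2, -1], [3, 3, 1], [0, 2, -1]]

With P the matrix whose columns are f1, ..., f3, [phi]_G = P^(-1) A P.
Column by column: phi(f1) = A f1 = (0, 3, 0); its G-coordinates (0, 3, 0) give column 1.
Continuing for each basis vector yields [phi]_G = [[0, -2, -1], [3, 3, 1], [0, 2, -1]].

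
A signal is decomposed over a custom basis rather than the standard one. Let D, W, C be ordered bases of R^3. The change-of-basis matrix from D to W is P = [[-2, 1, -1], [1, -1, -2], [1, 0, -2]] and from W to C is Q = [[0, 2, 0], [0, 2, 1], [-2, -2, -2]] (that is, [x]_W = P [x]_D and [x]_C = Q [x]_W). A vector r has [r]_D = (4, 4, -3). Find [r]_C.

Composing the changes, [r]_C = Q P [r]_D.
Q P = [[2, -2, -4], [3, -2, -6], [0, 0, 10]]; applying this to (4, 4, -3) gives (12, 22, -30).

(12, 22, -30)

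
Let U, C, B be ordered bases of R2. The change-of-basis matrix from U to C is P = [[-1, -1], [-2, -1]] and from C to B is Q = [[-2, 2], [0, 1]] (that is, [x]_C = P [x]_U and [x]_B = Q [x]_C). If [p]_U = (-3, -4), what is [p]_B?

Apply P to get C-coordinates (7, 10), then Q to get B-coordinates.
The result is [p]_B = (6, 10).

(6, 10)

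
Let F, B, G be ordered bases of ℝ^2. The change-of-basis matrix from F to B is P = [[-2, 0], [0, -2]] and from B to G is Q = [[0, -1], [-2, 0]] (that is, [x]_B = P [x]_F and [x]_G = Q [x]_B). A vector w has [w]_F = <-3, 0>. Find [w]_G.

Composing the changes, [w]_G = Q P [w]_F.
Q P = [[0, 2], [4, 0]]; applying this to <-3, 0> gives <0, -12>.

<0, -12>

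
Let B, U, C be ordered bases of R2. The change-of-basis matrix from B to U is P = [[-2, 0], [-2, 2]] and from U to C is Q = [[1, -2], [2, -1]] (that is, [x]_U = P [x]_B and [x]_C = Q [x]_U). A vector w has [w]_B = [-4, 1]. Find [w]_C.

[-12, 6]

Apply P to get U-coordinates [8, 10], then Q to get C-coordinates.
The result is [w]_C = [-12, 6].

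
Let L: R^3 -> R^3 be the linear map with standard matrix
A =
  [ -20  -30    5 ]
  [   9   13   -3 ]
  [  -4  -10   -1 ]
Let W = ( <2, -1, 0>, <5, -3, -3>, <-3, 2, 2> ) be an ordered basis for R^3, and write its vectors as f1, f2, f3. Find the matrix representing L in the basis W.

[[-3, -2, -3], [-2, -3, 2], [-2, 2, -2]]

The j-th column of [L]_W is [L(fj)]_W.
L(f1) = A f1 = <-10, 5, 2> = -3f1 - 2f2 - 2f3, so column 1 is <-3, -2, -2>.
Repeating for f2, f3 and assembling the columns gives [[-3, -2, -3], [-2, -3, 2], [-2, 2, -2]].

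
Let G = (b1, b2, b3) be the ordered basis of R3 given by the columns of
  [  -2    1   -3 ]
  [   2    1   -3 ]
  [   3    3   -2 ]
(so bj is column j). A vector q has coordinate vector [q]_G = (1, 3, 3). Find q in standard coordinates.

The coordinates say q = b1 + 3b2 + 3b3; adding the scaled basis vectors gives (-8, -4, 6).

(-8, -4, 6)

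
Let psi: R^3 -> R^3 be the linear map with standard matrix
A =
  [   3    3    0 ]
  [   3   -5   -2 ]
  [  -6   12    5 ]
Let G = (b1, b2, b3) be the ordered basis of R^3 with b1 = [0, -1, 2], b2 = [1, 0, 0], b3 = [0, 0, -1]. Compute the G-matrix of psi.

Let P have columns b1, ..., b3. Then [psi]_G = P^(-1) A P.
Here det P = -1, so P^(-1) is integer; computing A P first and then P^(-1)(A P) gives [[-1, -3, -2], [-3, 3, 0], [0, 0, 1]].

[[-1, -3, -2], [-3, 3, 0], [0, 0, 1]]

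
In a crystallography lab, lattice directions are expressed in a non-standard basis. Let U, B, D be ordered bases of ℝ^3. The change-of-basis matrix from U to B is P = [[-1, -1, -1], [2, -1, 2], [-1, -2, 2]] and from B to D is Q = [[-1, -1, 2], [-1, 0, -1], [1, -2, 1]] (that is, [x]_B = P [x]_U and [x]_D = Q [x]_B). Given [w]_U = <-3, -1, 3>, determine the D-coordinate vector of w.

Apply P to get B-coordinates <1, 1, 11>, then Q to get D-coordinates.
The result is [w]_D = <20, -12, 10>.

<20, -12, 10>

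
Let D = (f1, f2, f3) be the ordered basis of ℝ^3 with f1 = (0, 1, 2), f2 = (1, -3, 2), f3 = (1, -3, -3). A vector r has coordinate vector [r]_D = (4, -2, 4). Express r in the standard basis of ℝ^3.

(2, -2, -8)

r = M [r]_D, where M has columns f1, ..., f3.
Carrying out the matrix-vector product, r = (2, -2, -8).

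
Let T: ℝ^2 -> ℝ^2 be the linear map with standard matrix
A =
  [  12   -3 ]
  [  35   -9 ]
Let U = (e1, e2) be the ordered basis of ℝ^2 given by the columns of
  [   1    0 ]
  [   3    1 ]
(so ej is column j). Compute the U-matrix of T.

The j-th column of [T]_U is [T(ej)]_U.
T(e1) = A e1 = <3, 8> = 3e1 - e2, so column 1 is <3, -1>.
Repeating for e2 and assembling the columns gives [[3, -3], [-1, 0]].

[[3, -3], [-1, 0]]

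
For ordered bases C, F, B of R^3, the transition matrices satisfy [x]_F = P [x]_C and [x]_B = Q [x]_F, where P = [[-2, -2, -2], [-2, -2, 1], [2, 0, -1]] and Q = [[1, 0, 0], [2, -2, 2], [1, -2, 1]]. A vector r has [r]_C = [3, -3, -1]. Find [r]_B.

[2, 20, 11]

First [r]_F = P [r]_C = [2, -1, 7].
Then [r]_B = Q [r]_F = [2, 20, 11].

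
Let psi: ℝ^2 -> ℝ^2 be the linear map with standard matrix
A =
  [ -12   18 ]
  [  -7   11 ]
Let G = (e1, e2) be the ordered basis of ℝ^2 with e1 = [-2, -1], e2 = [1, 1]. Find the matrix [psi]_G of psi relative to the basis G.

With P the matrix whose columns are e1, e2, [psi]_G = P^(-1) A P.
Column by column: psi(e1) = A e1 = [6, 3]; its G-coordinates [-3, 0] give column 1.
Continuing for each basis vector yields [psi]_G = [[-3, -2], [0, 2]].

[[-3, -2], [0, 2]]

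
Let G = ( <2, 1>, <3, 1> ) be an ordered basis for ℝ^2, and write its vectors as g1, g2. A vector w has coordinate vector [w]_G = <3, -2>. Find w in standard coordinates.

By definition w = 3g1 - 2g2.
Summing componentwise gives <0, 1>.

<0, 1>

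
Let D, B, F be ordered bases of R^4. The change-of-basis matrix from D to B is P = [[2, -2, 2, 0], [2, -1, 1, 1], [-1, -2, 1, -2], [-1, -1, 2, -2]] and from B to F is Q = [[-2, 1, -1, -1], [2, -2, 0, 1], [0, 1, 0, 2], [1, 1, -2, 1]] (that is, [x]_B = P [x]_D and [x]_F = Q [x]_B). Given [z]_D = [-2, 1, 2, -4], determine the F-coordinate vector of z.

[-26, 23, 19, -16]

First [z]_B = P [z]_D = [-2, -7, 10, 13].
Then [z]_F = Q [z]_B = [-26, 23, 19, -16].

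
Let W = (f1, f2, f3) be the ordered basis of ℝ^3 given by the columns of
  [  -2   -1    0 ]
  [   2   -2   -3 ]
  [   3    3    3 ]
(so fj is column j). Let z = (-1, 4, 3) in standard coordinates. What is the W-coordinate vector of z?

(2, -3, 2)

Write z = c_1 f1 + ... + c_3 f3 and solve for the c_i.
Gaussian elimination on [M | z] yields c = (2, -3, 2).
Check: 2f1 - 3f2 + 2f3 = (-1, 4, 3).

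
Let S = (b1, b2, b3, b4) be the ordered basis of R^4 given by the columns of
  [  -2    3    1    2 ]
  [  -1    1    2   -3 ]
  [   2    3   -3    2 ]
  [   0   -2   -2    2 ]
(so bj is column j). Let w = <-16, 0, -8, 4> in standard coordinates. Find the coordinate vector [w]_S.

<1, -3, -1, -2>

[w]_S is the unique c with M c = w, where M has columns b1, ..., b4.
Row-reducing the augmented matrix [M | w] gives c = (1, -3, -1, -2).
Check: b1 - 3b2 - b3 - 2b4 = <-16, 0, -8, 4>.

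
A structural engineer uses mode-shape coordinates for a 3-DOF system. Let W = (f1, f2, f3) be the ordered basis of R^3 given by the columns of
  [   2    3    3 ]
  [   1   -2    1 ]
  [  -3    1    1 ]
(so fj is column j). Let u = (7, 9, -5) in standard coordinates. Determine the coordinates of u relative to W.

Write u = c_1 f1 + ... + c_3 f3 and solve for the c_i.
Row-reducing the augmented matrix [M | u] gives c = (2, -2, 3).
Check: 2f1 - 2f2 + 3f3 = (7, 9, -5).

(2, -2, 3)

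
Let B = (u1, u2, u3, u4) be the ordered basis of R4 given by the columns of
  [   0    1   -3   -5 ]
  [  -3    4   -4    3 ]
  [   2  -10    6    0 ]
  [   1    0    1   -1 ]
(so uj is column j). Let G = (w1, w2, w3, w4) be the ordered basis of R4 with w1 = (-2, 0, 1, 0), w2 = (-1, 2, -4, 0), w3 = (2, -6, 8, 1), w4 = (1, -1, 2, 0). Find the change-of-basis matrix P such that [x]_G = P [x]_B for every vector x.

Let M have columns uj and N have columns wj. Then for every x, N [x]_G = x = M [x]_B, so P = N^(-1) M.
Since det N = 1, N^(-1) has integer entries; multiplying gives P = [[0, -2, 2, 2], [1, 1, 1, -2], [1, 0, 1, -1], [-1, -2, 0, -1]].

[[0, -2, 2, 2], [1, 1, 1, -2], [1, 0, 1, -1], [-1, -2, 0, -1]]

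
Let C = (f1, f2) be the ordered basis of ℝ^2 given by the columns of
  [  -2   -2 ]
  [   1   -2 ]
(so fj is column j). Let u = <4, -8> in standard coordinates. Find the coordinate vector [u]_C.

[u]_C is the unique c with M c = u, where M has columns f1, f2.
System: -2c_1 - 2c_2 = 4, c_1 - 2c_2 = -8; solving gives c_1 = -4, c_2 = 2.
Check: -4f1 + 2f2 = <4, -8>.

<-4, 2>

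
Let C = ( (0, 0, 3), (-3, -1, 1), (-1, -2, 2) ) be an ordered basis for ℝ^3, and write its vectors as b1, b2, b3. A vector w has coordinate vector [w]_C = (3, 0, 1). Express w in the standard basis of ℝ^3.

(-1, -2, 11)

w = M [w]_C, where M has columns b1, ..., b3.
Carrying out the matrix-vector product, w = (-1, -2, 11).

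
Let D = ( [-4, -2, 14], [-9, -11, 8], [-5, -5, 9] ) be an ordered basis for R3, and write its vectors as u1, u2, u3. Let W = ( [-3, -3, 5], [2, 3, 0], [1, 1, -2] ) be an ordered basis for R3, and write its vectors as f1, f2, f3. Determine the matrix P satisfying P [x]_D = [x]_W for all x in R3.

Let M have columns uj and N have columns fj. Then for every x, N [x]_W = x = M [x]_D, so P = N^(-1) M.
Since det N = 1, N^(-1) has integer entries; multiplying gives P = [[2, 2, 1], [2, -2, 0], [-2, 1, -2]].

[[2, 2, 1], [2, -2, 0], [-2, 1, -2]]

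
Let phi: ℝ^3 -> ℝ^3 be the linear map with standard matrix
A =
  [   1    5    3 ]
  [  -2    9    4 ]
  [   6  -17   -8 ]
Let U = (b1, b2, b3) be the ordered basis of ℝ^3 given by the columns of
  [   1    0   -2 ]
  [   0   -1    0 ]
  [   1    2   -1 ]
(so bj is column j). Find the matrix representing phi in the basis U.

The j-th column of [phi]_U is [phi(bj)]_U.
phi(b1) = A b1 = [4, 2, -2] = 0·b1 - 2b2 - 2b3, so column 1 is [0, -2, -2].
Repeating for b2, b3 and assembling the columns gives [[0, -3, -3], [-2, 1, 0], [-2, -2, 1]].

[[0, -3, -3], [-2, 1, 0], [-2, -2, 1]]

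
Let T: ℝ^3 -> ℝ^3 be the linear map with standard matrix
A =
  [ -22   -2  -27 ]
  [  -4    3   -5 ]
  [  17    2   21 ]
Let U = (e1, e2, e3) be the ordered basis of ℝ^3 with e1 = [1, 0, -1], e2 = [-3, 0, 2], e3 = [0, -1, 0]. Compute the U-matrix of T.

The j-th column of [T]_U is [T(ej)]_U.
T(e1) = A e1 = [5, 1, -4] = 2e1 - e2 - e3, so column 1 is [2, -1, -1].
Repeating for e2, e3 and assembling the columns gives [[2, 3, 2], [-1, -3, 0], [-1, -2, 3]].

[[2, 3, 2], [-1, -3, 0], [-1, -2, 3]]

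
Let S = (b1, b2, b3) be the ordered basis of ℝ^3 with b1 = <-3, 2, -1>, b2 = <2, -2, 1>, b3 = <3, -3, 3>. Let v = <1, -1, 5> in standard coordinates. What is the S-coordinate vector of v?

Write v = c_1 b1 + ... + c_3 b3 and solve for the c_i.
Solving this 3x3 system gives c = (0, -4, 3).
Check: 0·b1 - 4b2 + 3b3 = <1, -1, 5>.

<0, -4, 3>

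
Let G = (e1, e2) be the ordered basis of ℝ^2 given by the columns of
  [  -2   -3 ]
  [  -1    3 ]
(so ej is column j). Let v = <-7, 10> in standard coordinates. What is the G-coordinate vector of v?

Write v = c_1 e1 + c_2 e2 and solve for the c_i.
System: -2c_1 - 3c_2 = -7, -c_1 + 3c_2 = 10; solving gives c_1 = -1, c_2 = 3.
Check: -e1 + 3e2 = <-7, 10>.

<-1, 3>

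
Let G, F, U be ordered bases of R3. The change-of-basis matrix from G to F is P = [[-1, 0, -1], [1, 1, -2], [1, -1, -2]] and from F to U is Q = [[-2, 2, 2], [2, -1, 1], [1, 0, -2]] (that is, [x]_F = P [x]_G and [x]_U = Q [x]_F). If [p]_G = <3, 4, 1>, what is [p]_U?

Apply P to get F-coordinates <-4, 5, -3>, then Q to get U-coordinates.
The result is [p]_U = <12, -16, 2>.

<12, -16, 2>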